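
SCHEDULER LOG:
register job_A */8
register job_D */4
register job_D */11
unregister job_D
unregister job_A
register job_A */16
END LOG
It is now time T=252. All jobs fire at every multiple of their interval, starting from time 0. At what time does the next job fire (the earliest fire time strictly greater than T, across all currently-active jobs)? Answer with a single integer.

Answer: 256

Derivation:
Op 1: register job_A */8 -> active={job_A:*/8}
Op 2: register job_D */4 -> active={job_A:*/8, job_D:*/4}
Op 3: register job_D */11 -> active={job_A:*/8, job_D:*/11}
Op 4: unregister job_D -> active={job_A:*/8}
Op 5: unregister job_A -> active={}
Op 6: register job_A */16 -> active={job_A:*/16}
  job_A: interval 16, next fire after T=252 is 256
Earliest fire time = 256 (job job_A)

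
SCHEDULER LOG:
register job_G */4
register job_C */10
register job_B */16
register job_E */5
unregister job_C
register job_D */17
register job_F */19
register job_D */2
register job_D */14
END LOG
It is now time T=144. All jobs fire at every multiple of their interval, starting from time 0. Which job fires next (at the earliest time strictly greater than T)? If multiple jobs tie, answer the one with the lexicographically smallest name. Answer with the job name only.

Op 1: register job_G */4 -> active={job_G:*/4}
Op 2: register job_C */10 -> active={job_C:*/10, job_G:*/4}
Op 3: register job_B */16 -> active={job_B:*/16, job_C:*/10, job_G:*/4}
Op 4: register job_E */5 -> active={job_B:*/16, job_C:*/10, job_E:*/5, job_G:*/4}
Op 5: unregister job_C -> active={job_B:*/16, job_E:*/5, job_G:*/4}
Op 6: register job_D */17 -> active={job_B:*/16, job_D:*/17, job_E:*/5, job_G:*/4}
Op 7: register job_F */19 -> active={job_B:*/16, job_D:*/17, job_E:*/5, job_F:*/19, job_G:*/4}
Op 8: register job_D */2 -> active={job_B:*/16, job_D:*/2, job_E:*/5, job_F:*/19, job_G:*/4}
Op 9: register job_D */14 -> active={job_B:*/16, job_D:*/14, job_E:*/5, job_F:*/19, job_G:*/4}
  job_B: interval 16, next fire after T=144 is 160
  job_D: interval 14, next fire after T=144 is 154
  job_E: interval 5, next fire after T=144 is 145
  job_F: interval 19, next fire after T=144 is 152
  job_G: interval 4, next fire after T=144 is 148
Earliest = 145, winner (lex tiebreak) = job_E

Answer: job_E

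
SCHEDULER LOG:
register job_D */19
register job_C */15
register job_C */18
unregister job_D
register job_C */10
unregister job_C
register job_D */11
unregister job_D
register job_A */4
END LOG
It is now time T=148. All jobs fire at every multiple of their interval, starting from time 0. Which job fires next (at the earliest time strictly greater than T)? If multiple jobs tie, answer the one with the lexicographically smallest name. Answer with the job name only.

Op 1: register job_D */19 -> active={job_D:*/19}
Op 2: register job_C */15 -> active={job_C:*/15, job_D:*/19}
Op 3: register job_C */18 -> active={job_C:*/18, job_D:*/19}
Op 4: unregister job_D -> active={job_C:*/18}
Op 5: register job_C */10 -> active={job_C:*/10}
Op 6: unregister job_C -> active={}
Op 7: register job_D */11 -> active={job_D:*/11}
Op 8: unregister job_D -> active={}
Op 9: register job_A */4 -> active={job_A:*/4}
  job_A: interval 4, next fire after T=148 is 152
Earliest = 152, winner (lex tiebreak) = job_A

Answer: job_A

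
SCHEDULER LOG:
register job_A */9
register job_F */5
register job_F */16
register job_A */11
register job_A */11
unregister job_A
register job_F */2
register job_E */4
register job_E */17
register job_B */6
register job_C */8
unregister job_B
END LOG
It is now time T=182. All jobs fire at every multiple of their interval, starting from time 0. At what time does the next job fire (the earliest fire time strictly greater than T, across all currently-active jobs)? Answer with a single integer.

Op 1: register job_A */9 -> active={job_A:*/9}
Op 2: register job_F */5 -> active={job_A:*/9, job_F:*/5}
Op 3: register job_F */16 -> active={job_A:*/9, job_F:*/16}
Op 4: register job_A */11 -> active={job_A:*/11, job_F:*/16}
Op 5: register job_A */11 -> active={job_A:*/11, job_F:*/16}
Op 6: unregister job_A -> active={job_F:*/16}
Op 7: register job_F */2 -> active={job_F:*/2}
Op 8: register job_E */4 -> active={job_E:*/4, job_F:*/2}
Op 9: register job_E */17 -> active={job_E:*/17, job_F:*/2}
Op 10: register job_B */6 -> active={job_B:*/6, job_E:*/17, job_F:*/2}
Op 11: register job_C */8 -> active={job_B:*/6, job_C:*/8, job_E:*/17, job_F:*/2}
Op 12: unregister job_B -> active={job_C:*/8, job_E:*/17, job_F:*/2}
  job_C: interval 8, next fire after T=182 is 184
  job_E: interval 17, next fire after T=182 is 187
  job_F: interval 2, next fire after T=182 is 184
Earliest fire time = 184 (job job_C)

Answer: 184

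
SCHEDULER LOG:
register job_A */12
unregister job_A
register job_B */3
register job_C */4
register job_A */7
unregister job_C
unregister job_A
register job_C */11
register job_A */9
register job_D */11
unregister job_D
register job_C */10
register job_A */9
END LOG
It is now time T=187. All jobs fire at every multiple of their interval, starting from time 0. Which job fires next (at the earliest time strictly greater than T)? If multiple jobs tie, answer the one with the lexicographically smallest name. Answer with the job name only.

Op 1: register job_A */12 -> active={job_A:*/12}
Op 2: unregister job_A -> active={}
Op 3: register job_B */3 -> active={job_B:*/3}
Op 4: register job_C */4 -> active={job_B:*/3, job_C:*/4}
Op 5: register job_A */7 -> active={job_A:*/7, job_B:*/3, job_C:*/4}
Op 6: unregister job_C -> active={job_A:*/7, job_B:*/3}
Op 7: unregister job_A -> active={job_B:*/3}
Op 8: register job_C */11 -> active={job_B:*/3, job_C:*/11}
Op 9: register job_A */9 -> active={job_A:*/9, job_B:*/3, job_C:*/11}
Op 10: register job_D */11 -> active={job_A:*/9, job_B:*/3, job_C:*/11, job_D:*/11}
Op 11: unregister job_D -> active={job_A:*/9, job_B:*/3, job_C:*/11}
Op 12: register job_C */10 -> active={job_A:*/9, job_B:*/3, job_C:*/10}
Op 13: register job_A */9 -> active={job_A:*/9, job_B:*/3, job_C:*/10}
  job_A: interval 9, next fire after T=187 is 189
  job_B: interval 3, next fire after T=187 is 189
  job_C: interval 10, next fire after T=187 is 190
Earliest = 189, winner (lex tiebreak) = job_A

Answer: job_A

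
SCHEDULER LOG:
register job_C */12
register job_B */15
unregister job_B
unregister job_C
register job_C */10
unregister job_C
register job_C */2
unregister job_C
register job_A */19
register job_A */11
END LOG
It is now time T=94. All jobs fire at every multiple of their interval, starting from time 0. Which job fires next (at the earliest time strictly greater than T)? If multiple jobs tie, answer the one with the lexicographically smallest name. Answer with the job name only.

Op 1: register job_C */12 -> active={job_C:*/12}
Op 2: register job_B */15 -> active={job_B:*/15, job_C:*/12}
Op 3: unregister job_B -> active={job_C:*/12}
Op 4: unregister job_C -> active={}
Op 5: register job_C */10 -> active={job_C:*/10}
Op 6: unregister job_C -> active={}
Op 7: register job_C */2 -> active={job_C:*/2}
Op 8: unregister job_C -> active={}
Op 9: register job_A */19 -> active={job_A:*/19}
Op 10: register job_A */11 -> active={job_A:*/11}
  job_A: interval 11, next fire after T=94 is 99
Earliest = 99, winner (lex tiebreak) = job_A

Answer: job_A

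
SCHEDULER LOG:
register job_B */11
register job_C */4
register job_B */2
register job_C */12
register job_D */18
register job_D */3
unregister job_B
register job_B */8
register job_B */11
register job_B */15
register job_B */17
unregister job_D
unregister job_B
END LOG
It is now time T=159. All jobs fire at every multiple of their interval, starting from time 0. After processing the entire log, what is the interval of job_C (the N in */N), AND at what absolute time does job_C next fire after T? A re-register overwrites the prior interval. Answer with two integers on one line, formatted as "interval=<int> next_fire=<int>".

Answer: interval=12 next_fire=168

Derivation:
Op 1: register job_B */11 -> active={job_B:*/11}
Op 2: register job_C */4 -> active={job_B:*/11, job_C:*/4}
Op 3: register job_B */2 -> active={job_B:*/2, job_C:*/4}
Op 4: register job_C */12 -> active={job_B:*/2, job_C:*/12}
Op 5: register job_D */18 -> active={job_B:*/2, job_C:*/12, job_D:*/18}
Op 6: register job_D */3 -> active={job_B:*/2, job_C:*/12, job_D:*/3}
Op 7: unregister job_B -> active={job_C:*/12, job_D:*/3}
Op 8: register job_B */8 -> active={job_B:*/8, job_C:*/12, job_D:*/3}
Op 9: register job_B */11 -> active={job_B:*/11, job_C:*/12, job_D:*/3}
Op 10: register job_B */15 -> active={job_B:*/15, job_C:*/12, job_D:*/3}
Op 11: register job_B */17 -> active={job_B:*/17, job_C:*/12, job_D:*/3}
Op 12: unregister job_D -> active={job_B:*/17, job_C:*/12}
Op 13: unregister job_B -> active={job_C:*/12}
Final interval of job_C = 12
Next fire of job_C after T=159: (159//12+1)*12 = 168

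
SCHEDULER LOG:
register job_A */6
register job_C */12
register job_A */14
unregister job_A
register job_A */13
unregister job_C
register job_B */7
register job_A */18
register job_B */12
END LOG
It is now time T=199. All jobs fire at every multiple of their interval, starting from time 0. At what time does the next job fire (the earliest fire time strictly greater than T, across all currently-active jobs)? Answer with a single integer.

Answer: 204

Derivation:
Op 1: register job_A */6 -> active={job_A:*/6}
Op 2: register job_C */12 -> active={job_A:*/6, job_C:*/12}
Op 3: register job_A */14 -> active={job_A:*/14, job_C:*/12}
Op 4: unregister job_A -> active={job_C:*/12}
Op 5: register job_A */13 -> active={job_A:*/13, job_C:*/12}
Op 6: unregister job_C -> active={job_A:*/13}
Op 7: register job_B */7 -> active={job_A:*/13, job_B:*/7}
Op 8: register job_A */18 -> active={job_A:*/18, job_B:*/7}
Op 9: register job_B */12 -> active={job_A:*/18, job_B:*/12}
  job_A: interval 18, next fire after T=199 is 216
  job_B: interval 12, next fire after T=199 is 204
Earliest fire time = 204 (job job_B)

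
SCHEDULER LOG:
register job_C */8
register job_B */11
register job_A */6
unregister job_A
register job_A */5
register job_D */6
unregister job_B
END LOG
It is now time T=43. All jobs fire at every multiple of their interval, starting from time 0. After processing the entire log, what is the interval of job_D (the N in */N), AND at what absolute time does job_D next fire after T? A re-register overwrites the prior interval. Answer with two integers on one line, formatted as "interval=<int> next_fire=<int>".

Op 1: register job_C */8 -> active={job_C:*/8}
Op 2: register job_B */11 -> active={job_B:*/11, job_C:*/8}
Op 3: register job_A */6 -> active={job_A:*/6, job_B:*/11, job_C:*/8}
Op 4: unregister job_A -> active={job_B:*/11, job_C:*/8}
Op 5: register job_A */5 -> active={job_A:*/5, job_B:*/11, job_C:*/8}
Op 6: register job_D */6 -> active={job_A:*/5, job_B:*/11, job_C:*/8, job_D:*/6}
Op 7: unregister job_B -> active={job_A:*/5, job_C:*/8, job_D:*/6}
Final interval of job_D = 6
Next fire of job_D after T=43: (43//6+1)*6 = 48

Answer: interval=6 next_fire=48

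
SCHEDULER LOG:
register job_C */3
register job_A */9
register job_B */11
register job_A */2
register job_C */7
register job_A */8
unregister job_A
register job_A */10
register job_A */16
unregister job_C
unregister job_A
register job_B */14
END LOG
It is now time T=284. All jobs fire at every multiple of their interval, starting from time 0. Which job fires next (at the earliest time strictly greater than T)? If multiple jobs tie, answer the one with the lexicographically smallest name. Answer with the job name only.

Op 1: register job_C */3 -> active={job_C:*/3}
Op 2: register job_A */9 -> active={job_A:*/9, job_C:*/3}
Op 3: register job_B */11 -> active={job_A:*/9, job_B:*/11, job_C:*/3}
Op 4: register job_A */2 -> active={job_A:*/2, job_B:*/11, job_C:*/3}
Op 5: register job_C */7 -> active={job_A:*/2, job_B:*/11, job_C:*/7}
Op 6: register job_A */8 -> active={job_A:*/8, job_B:*/11, job_C:*/7}
Op 7: unregister job_A -> active={job_B:*/11, job_C:*/7}
Op 8: register job_A */10 -> active={job_A:*/10, job_B:*/11, job_C:*/7}
Op 9: register job_A */16 -> active={job_A:*/16, job_B:*/11, job_C:*/7}
Op 10: unregister job_C -> active={job_A:*/16, job_B:*/11}
Op 11: unregister job_A -> active={job_B:*/11}
Op 12: register job_B */14 -> active={job_B:*/14}
  job_B: interval 14, next fire after T=284 is 294
Earliest = 294, winner (lex tiebreak) = job_B

Answer: job_B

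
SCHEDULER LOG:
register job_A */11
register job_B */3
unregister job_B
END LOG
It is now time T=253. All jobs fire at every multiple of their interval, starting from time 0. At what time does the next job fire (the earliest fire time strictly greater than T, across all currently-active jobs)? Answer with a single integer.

Answer: 264

Derivation:
Op 1: register job_A */11 -> active={job_A:*/11}
Op 2: register job_B */3 -> active={job_A:*/11, job_B:*/3}
Op 3: unregister job_B -> active={job_A:*/11}
  job_A: interval 11, next fire after T=253 is 264
Earliest fire time = 264 (job job_A)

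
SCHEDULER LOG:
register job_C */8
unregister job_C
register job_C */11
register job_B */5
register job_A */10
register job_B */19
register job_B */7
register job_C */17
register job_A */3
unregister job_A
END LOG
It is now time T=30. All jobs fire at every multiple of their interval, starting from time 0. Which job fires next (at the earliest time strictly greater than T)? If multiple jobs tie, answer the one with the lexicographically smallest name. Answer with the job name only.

Op 1: register job_C */8 -> active={job_C:*/8}
Op 2: unregister job_C -> active={}
Op 3: register job_C */11 -> active={job_C:*/11}
Op 4: register job_B */5 -> active={job_B:*/5, job_C:*/11}
Op 5: register job_A */10 -> active={job_A:*/10, job_B:*/5, job_C:*/11}
Op 6: register job_B */19 -> active={job_A:*/10, job_B:*/19, job_C:*/11}
Op 7: register job_B */7 -> active={job_A:*/10, job_B:*/7, job_C:*/11}
Op 8: register job_C */17 -> active={job_A:*/10, job_B:*/7, job_C:*/17}
Op 9: register job_A */3 -> active={job_A:*/3, job_B:*/7, job_C:*/17}
Op 10: unregister job_A -> active={job_B:*/7, job_C:*/17}
  job_B: interval 7, next fire after T=30 is 35
  job_C: interval 17, next fire after T=30 is 34
Earliest = 34, winner (lex tiebreak) = job_C

Answer: job_C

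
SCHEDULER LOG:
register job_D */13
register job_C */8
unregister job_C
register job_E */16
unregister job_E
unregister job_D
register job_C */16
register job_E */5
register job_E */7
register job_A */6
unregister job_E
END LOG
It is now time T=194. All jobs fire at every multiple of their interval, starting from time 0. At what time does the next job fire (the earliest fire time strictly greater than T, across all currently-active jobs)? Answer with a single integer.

Op 1: register job_D */13 -> active={job_D:*/13}
Op 2: register job_C */8 -> active={job_C:*/8, job_D:*/13}
Op 3: unregister job_C -> active={job_D:*/13}
Op 4: register job_E */16 -> active={job_D:*/13, job_E:*/16}
Op 5: unregister job_E -> active={job_D:*/13}
Op 6: unregister job_D -> active={}
Op 7: register job_C */16 -> active={job_C:*/16}
Op 8: register job_E */5 -> active={job_C:*/16, job_E:*/5}
Op 9: register job_E */7 -> active={job_C:*/16, job_E:*/7}
Op 10: register job_A */6 -> active={job_A:*/6, job_C:*/16, job_E:*/7}
Op 11: unregister job_E -> active={job_A:*/6, job_C:*/16}
  job_A: interval 6, next fire after T=194 is 198
  job_C: interval 16, next fire after T=194 is 208
Earliest fire time = 198 (job job_A)

Answer: 198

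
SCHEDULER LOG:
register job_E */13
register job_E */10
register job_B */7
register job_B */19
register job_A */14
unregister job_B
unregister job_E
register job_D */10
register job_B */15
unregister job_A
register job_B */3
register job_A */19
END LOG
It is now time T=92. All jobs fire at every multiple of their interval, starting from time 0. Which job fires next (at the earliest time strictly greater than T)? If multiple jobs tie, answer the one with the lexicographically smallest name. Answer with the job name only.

Answer: job_B

Derivation:
Op 1: register job_E */13 -> active={job_E:*/13}
Op 2: register job_E */10 -> active={job_E:*/10}
Op 3: register job_B */7 -> active={job_B:*/7, job_E:*/10}
Op 4: register job_B */19 -> active={job_B:*/19, job_E:*/10}
Op 5: register job_A */14 -> active={job_A:*/14, job_B:*/19, job_E:*/10}
Op 6: unregister job_B -> active={job_A:*/14, job_E:*/10}
Op 7: unregister job_E -> active={job_A:*/14}
Op 8: register job_D */10 -> active={job_A:*/14, job_D:*/10}
Op 9: register job_B */15 -> active={job_A:*/14, job_B:*/15, job_D:*/10}
Op 10: unregister job_A -> active={job_B:*/15, job_D:*/10}
Op 11: register job_B */3 -> active={job_B:*/3, job_D:*/10}
Op 12: register job_A */19 -> active={job_A:*/19, job_B:*/3, job_D:*/10}
  job_A: interval 19, next fire after T=92 is 95
  job_B: interval 3, next fire after T=92 is 93
  job_D: interval 10, next fire after T=92 is 100
Earliest = 93, winner (lex tiebreak) = job_B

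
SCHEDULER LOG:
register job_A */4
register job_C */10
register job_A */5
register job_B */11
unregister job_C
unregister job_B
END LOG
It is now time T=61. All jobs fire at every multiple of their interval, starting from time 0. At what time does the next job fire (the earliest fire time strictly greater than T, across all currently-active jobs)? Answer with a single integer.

Op 1: register job_A */4 -> active={job_A:*/4}
Op 2: register job_C */10 -> active={job_A:*/4, job_C:*/10}
Op 3: register job_A */5 -> active={job_A:*/5, job_C:*/10}
Op 4: register job_B */11 -> active={job_A:*/5, job_B:*/11, job_C:*/10}
Op 5: unregister job_C -> active={job_A:*/5, job_B:*/11}
Op 6: unregister job_B -> active={job_A:*/5}
  job_A: interval 5, next fire after T=61 is 65
Earliest fire time = 65 (job job_A)

Answer: 65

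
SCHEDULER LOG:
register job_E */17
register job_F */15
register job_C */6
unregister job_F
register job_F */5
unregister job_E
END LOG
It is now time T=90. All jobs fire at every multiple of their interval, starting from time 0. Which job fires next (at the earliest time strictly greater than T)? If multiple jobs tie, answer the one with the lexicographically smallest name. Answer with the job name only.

Answer: job_F

Derivation:
Op 1: register job_E */17 -> active={job_E:*/17}
Op 2: register job_F */15 -> active={job_E:*/17, job_F:*/15}
Op 3: register job_C */6 -> active={job_C:*/6, job_E:*/17, job_F:*/15}
Op 4: unregister job_F -> active={job_C:*/6, job_E:*/17}
Op 5: register job_F */5 -> active={job_C:*/6, job_E:*/17, job_F:*/5}
Op 6: unregister job_E -> active={job_C:*/6, job_F:*/5}
  job_C: interval 6, next fire after T=90 is 96
  job_F: interval 5, next fire after T=90 is 95
Earliest = 95, winner (lex tiebreak) = job_F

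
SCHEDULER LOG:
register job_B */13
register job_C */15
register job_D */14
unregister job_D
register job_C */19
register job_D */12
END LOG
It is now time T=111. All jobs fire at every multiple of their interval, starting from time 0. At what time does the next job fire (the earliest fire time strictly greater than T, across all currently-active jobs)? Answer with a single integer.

Op 1: register job_B */13 -> active={job_B:*/13}
Op 2: register job_C */15 -> active={job_B:*/13, job_C:*/15}
Op 3: register job_D */14 -> active={job_B:*/13, job_C:*/15, job_D:*/14}
Op 4: unregister job_D -> active={job_B:*/13, job_C:*/15}
Op 5: register job_C */19 -> active={job_B:*/13, job_C:*/19}
Op 6: register job_D */12 -> active={job_B:*/13, job_C:*/19, job_D:*/12}
  job_B: interval 13, next fire after T=111 is 117
  job_C: interval 19, next fire after T=111 is 114
  job_D: interval 12, next fire after T=111 is 120
Earliest fire time = 114 (job job_C)

Answer: 114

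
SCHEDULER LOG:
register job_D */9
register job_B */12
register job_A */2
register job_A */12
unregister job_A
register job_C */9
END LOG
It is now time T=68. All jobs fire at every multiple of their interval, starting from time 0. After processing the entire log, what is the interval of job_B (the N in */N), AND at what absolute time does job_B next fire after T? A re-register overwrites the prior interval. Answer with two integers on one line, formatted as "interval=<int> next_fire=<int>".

Answer: interval=12 next_fire=72

Derivation:
Op 1: register job_D */9 -> active={job_D:*/9}
Op 2: register job_B */12 -> active={job_B:*/12, job_D:*/9}
Op 3: register job_A */2 -> active={job_A:*/2, job_B:*/12, job_D:*/9}
Op 4: register job_A */12 -> active={job_A:*/12, job_B:*/12, job_D:*/9}
Op 5: unregister job_A -> active={job_B:*/12, job_D:*/9}
Op 6: register job_C */9 -> active={job_B:*/12, job_C:*/9, job_D:*/9}
Final interval of job_B = 12
Next fire of job_B after T=68: (68//12+1)*12 = 72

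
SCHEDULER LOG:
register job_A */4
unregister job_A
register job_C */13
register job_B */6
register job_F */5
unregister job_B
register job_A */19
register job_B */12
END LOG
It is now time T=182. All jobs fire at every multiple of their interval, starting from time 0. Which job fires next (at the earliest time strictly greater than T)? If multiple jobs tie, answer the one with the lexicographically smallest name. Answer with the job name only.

Answer: job_F

Derivation:
Op 1: register job_A */4 -> active={job_A:*/4}
Op 2: unregister job_A -> active={}
Op 3: register job_C */13 -> active={job_C:*/13}
Op 4: register job_B */6 -> active={job_B:*/6, job_C:*/13}
Op 5: register job_F */5 -> active={job_B:*/6, job_C:*/13, job_F:*/5}
Op 6: unregister job_B -> active={job_C:*/13, job_F:*/5}
Op 7: register job_A */19 -> active={job_A:*/19, job_C:*/13, job_F:*/5}
Op 8: register job_B */12 -> active={job_A:*/19, job_B:*/12, job_C:*/13, job_F:*/5}
  job_A: interval 19, next fire after T=182 is 190
  job_B: interval 12, next fire after T=182 is 192
  job_C: interval 13, next fire after T=182 is 195
  job_F: interval 5, next fire after T=182 is 185
Earliest = 185, winner (lex tiebreak) = job_F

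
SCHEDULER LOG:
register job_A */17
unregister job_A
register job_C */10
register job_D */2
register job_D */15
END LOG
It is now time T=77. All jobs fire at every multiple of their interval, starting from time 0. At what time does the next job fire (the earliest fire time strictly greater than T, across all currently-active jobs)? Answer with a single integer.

Answer: 80

Derivation:
Op 1: register job_A */17 -> active={job_A:*/17}
Op 2: unregister job_A -> active={}
Op 3: register job_C */10 -> active={job_C:*/10}
Op 4: register job_D */2 -> active={job_C:*/10, job_D:*/2}
Op 5: register job_D */15 -> active={job_C:*/10, job_D:*/15}
  job_C: interval 10, next fire after T=77 is 80
  job_D: interval 15, next fire after T=77 is 90
Earliest fire time = 80 (job job_C)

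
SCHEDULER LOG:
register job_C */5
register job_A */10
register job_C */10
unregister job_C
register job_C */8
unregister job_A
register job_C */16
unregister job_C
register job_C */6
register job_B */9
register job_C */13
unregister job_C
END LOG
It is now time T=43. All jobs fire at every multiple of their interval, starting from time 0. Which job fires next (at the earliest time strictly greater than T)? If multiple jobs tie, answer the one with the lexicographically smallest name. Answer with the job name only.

Answer: job_B

Derivation:
Op 1: register job_C */5 -> active={job_C:*/5}
Op 2: register job_A */10 -> active={job_A:*/10, job_C:*/5}
Op 3: register job_C */10 -> active={job_A:*/10, job_C:*/10}
Op 4: unregister job_C -> active={job_A:*/10}
Op 5: register job_C */8 -> active={job_A:*/10, job_C:*/8}
Op 6: unregister job_A -> active={job_C:*/8}
Op 7: register job_C */16 -> active={job_C:*/16}
Op 8: unregister job_C -> active={}
Op 9: register job_C */6 -> active={job_C:*/6}
Op 10: register job_B */9 -> active={job_B:*/9, job_C:*/6}
Op 11: register job_C */13 -> active={job_B:*/9, job_C:*/13}
Op 12: unregister job_C -> active={job_B:*/9}
  job_B: interval 9, next fire after T=43 is 45
Earliest = 45, winner (lex tiebreak) = job_B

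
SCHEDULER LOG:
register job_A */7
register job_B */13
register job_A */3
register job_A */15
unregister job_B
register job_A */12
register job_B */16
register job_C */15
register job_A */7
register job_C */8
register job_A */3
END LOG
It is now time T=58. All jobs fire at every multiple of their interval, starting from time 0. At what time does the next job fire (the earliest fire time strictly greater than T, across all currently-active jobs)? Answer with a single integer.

Op 1: register job_A */7 -> active={job_A:*/7}
Op 2: register job_B */13 -> active={job_A:*/7, job_B:*/13}
Op 3: register job_A */3 -> active={job_A:*/3, job_B:*/13}
Op 4: register job_A */15 -> active={job_A:*/15, job_B:*/13}
Op 5: unregister job_B -> active={job_A:*/15}
Op 6: register job_A */12 -> active={job_A:*/12}
Op 7: register job_B */16 -> active={job_A:*/12, job_B:*/16}
Op 8: register job_C */15 -> active={job_A:*/12, job_B:*/16, job_C:*/15}
Op 9: register job_A */7 -> active={job_A:*/7, job_B:*/16, job_C:*/15}
Op 10: register job_C */8 -> active={job_A:*/7, job_B:*/16, job_C:*/8}
Op 11: register job_A */3 -> active={job_A:*/3, job_B:*/16, job_C:*/8}
  job_A: interval 3, next fire after T=58 is 60
  job_B: interval 16, next fire after T=58 is 64
  job_C: interval 8, next fire after T=58 is 64
Earliest fire time = 60 (job job_A)

Answer: 60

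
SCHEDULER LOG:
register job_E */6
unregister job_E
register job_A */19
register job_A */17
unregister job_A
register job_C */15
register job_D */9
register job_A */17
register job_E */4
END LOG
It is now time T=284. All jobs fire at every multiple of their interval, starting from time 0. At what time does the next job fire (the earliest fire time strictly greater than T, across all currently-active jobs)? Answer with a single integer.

Answer: 285

Derivation:
Op 1: register job_E */6 -> active={job_E:*/6}
Op 2: unregister job_E -> active={}
Op 3: register job_A */19 -> active={job_A:*/19}
Op 4: register job_A */17 -> active={job_A:*/17}
Op 5: unregister job_A -> active={}
Op 6: register job_C */15 -> active={job_C:*/15}
Op 7: register job_D */9 -> active={job_C:*/15, job_D:*/9}
Op 8: register job_A */17 -> active={job_A:*/17, job_C:*/15, job_D:*/9}
Op 9: register job_E */4 -> active={job_A:*/17, job_C:*/15, job_D:*/9, job_E:*/4}
  job_A: interval 17, next fire after T=284 is 289
  job_C: interval 15, next fire after T=284 is 285
  job_D: interval 9, next fire after T=284 is 288
  job_E: interval 4, next fire after T=284 is 288
Earliest fire time = 285 (job job_C)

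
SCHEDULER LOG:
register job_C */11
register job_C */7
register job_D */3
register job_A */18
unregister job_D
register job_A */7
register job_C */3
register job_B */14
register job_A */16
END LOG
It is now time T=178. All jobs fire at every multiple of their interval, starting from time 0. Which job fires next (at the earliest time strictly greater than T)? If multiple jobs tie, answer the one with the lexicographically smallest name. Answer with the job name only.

Op 1: register job_C */11 -> active={job_C:*/11}
Op 2: register job_C */7 -> active={job_C:*/7}
Op 3: register job_D */3 -> active={job_C:*/7, job_D:*/3}
Op 4: register job_A */18 -> active={job_A:*/18, job_C:*/7, job_D:*/3}
Op 5: unregister job_D -> active={job_A:*/18, job_C:*/7}
Op 6: register job_A */7 -> active={job_A:*/7, job_C:*/7}
Op 7: register job_C */3 -> active={job_A:*/7, job_C:*/3}
Op 8: register job_B */14 -> active={job_A:*/7, job_B:*/14, job_C:*/3}
Op 9: register job_A */16 -> active={job_A:*/16, job_B:*/14, job_C:*/3}
  job_A: interval 16, next fire after T=178 is 192
  job_B: interval 14, next fire after T=178 is 182
  job_C: interval 3, next fire after T=178 is 180
Earliest = 180, winner (lex tiebreak) = job_C

Answer: job_C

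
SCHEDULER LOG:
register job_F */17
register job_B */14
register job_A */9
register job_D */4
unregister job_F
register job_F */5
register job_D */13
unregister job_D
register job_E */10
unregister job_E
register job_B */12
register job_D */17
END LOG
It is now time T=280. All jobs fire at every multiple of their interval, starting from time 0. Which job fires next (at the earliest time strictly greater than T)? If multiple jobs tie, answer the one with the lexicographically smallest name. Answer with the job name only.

Op 1: register job_F */17 -> active={job_F:*/17}
Op 2: register job_B */14 -> active={job_B:*/14, job_F:*/17}
Op 3: register job_A */9 -> active={job_A:*/9, job_B:*/14, job_F:*/17}
Op 4: register job_D */4 -> active={job_A:*/9, job_B:*/14, job_D:*/4, job_F:*/17}
Op 5: unregister job_F -> active={job_A:*/9, job_B:*/14, job_D:*/4}
Op 6: register job_F */5 -> active={job_A:*/9, job_B:*/14, job_D:*/4, job_F:*/5}
Op 7: register job_D */13 -> active={job_A:*/9, job_B:*/14, job_D:*/13, job_F:*/5}
Op 8: unregister job_D -> active={job_A:*/9, job_B:*/14, job_F:*/5}
Op 9: register job_E */10 -> active={job_A:*/9, job_B:*/14, job_E:*/10, job_F:*/5}
Op 10: unregister job_E -> active={job_A:*/9, job_B:*/14, job_F:*/5}
Op 11: register job_B */12 -> active={job_A:*/9, job_B:*/12, job_F:*/5}
Op 12: register job_D */17 -> active={job_A:*/9, job_B:*/12, job_D:*/17, job_F:*/5}
  job_A: interval 9, next fire after T=280 is 288
  job_B: interval 12, next fire after T=280 is 288
  job_D: interval 17, next fire after T=280 is 289
  job_F: interval 5, next fire after T=280 is 285
Earliest = 285, winner (lex tiebreak) = job_F

Answer: job_F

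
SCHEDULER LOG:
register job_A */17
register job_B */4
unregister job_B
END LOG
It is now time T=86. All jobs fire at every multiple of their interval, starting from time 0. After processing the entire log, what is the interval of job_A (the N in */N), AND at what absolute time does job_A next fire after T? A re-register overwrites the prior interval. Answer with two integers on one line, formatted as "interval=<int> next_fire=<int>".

Answer: interval=17 next_fire=102

Derivation:
Op 1: register job_A */17 -> active={job_A:*/17}
Op 2: register job_B */4 -> active={job_A:*/17, job_B:*/4}
Op 3: unregister job_B -> active={job_A:*/17}
Final interval of job_A = 17
Next fire of job_A after T=86: (86//17+1)*17 = 102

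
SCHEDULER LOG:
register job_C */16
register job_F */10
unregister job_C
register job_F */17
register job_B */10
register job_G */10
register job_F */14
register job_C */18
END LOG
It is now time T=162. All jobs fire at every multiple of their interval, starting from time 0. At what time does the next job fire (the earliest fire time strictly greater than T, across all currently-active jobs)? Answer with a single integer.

Op 1: register job_C */16 -> active={job_C:*/16}
Op 2: register job_F */10 -> active={job_C:*/16, job_F:*/10}
Op 3: unregister job_C -> active={job_F:*/10}
Op 4: register job_F */17 -> active={job_F:*/17}
Op 5: register job_B */10 -> active={job_B:*/10, job_F:*/17}
Op 6: register job_G */10 -> active={job_B:*/10, job_F:*/17, job_G:*/10}
Op 7: register job_F */14 -> active={job_B:*/10, job_F:*/14, job_G:*/10}
Op 8: register job_C */18 -> active={job_B:*/10, job_C:*/18, job_F:*/14, job_G:*/10}
  job_B: interval 10, next fire after T=162 is 170
  job_C: interval 18, next fire after T=162 is 180
  job_F: interval 14, next fire after T=162 is 168
  job_G: interval 10, next fire after T=162 is 170
Earliest fire time = 168 (job job_F)

Answer: 168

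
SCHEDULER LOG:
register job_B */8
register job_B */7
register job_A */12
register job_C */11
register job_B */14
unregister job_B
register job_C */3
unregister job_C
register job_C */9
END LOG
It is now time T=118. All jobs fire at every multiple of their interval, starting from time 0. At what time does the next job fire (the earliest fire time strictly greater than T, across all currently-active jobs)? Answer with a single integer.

Answer: 120

Derivation:
Op 1: register job_B */8 -> active={job_B:*/8}
Op 2: register job_B */7 -> active={job_B:*/7}
Op 3: register job_A */12 -> active={job_A:*/12, job_B:*/7}
Op 4: register job_C */11 -> active={job_A:*/12, job_B:*/7, job_C:*/11}
Op 5: register job_B */14 -> active={job_A:*/12, job_B:*/14, job_C:*/11}
Op 6: unregister job_B -> active={job_A:*/12, job_C:*/11}
Op 7: register job_C */3 -> active={job_A:*/12, job_C:*/3}
Op 8: unregister job_C -> active={job_A:*/12}
Op 9: register job_C */9 -> active={job_A:*/12, job_C:*/9}
  job_A: interval 12, next fire after T=118 is 120
  job_C: interval 9, next fire after T=118 is 126
Earliest fire time = 120 (job job_A)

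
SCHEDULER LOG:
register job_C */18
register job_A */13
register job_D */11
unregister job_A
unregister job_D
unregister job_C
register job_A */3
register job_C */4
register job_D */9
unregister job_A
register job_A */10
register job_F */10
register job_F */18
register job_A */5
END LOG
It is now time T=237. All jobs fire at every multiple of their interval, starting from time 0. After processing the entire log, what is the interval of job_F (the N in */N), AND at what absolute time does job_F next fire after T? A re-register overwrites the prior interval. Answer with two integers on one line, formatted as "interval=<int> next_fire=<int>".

Answer: interval=18 next_fire=252

Derivation:
Op 1: register job_C */18 -> active={job_C:*/18}
Op 2: register job_A */13 -> active={job_A:*/13, job_C:*/18}
Op 3: register job_D */11 -> active={job_A:*/13, job_C:*/18, job_D:*/11}
Op 4: unregister job_A -> active={job_C:*/18, job_D:*/11}
Op 5: unregister job_D -> active={job_C:*/18}
Op 6: unregister job_C -> active={}
Op 7: register job_A */3 -> active={job_A:*/3}
Op 8: register job_C */4 -> active={job_A:*/3, job_C:*/4}
Op 9: register job_D */9 -> active={job_A:*/3, job_C:*/4, job_D:*/9}
Op 10: unregister job_A -> active={job_C:*/4, job_D:*/9}
Op 11: register job_A */10 -> active={job_A:*/10, job_C:*/4, job_D:*/9}
Op 12: register job_F */10 -> active={job_A:*/10, job_C:*/4, job_D:*/9, job_F:*/10}
Op 13: register job_F */18 -> active={job_A:*/10, job_C:*/4, job_D:*/9, job_F:*/18}
Op 14: register job_A */5 -> active={job_A:*/5, job_C:*/4, job_D:*/9, job_F:*/18}
Final interval of job_F = 18
Next fire of job_F after T=237: (237//18+1)*18 = 252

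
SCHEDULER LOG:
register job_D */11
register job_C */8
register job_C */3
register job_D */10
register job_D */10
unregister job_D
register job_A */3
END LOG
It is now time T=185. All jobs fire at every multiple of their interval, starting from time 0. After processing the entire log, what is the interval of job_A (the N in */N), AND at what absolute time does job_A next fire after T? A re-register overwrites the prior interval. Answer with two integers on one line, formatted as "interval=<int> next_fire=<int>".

Op 1: register job_D */11 -> active={job_D:*/11}
Op 2: register job_C */8 -> active={job_C:*/8, job_D:*/11}
Op 3: register job_C */3 -> active={job_C:*/3, job_D:*/11}
Op 4: register job_D */10 -> active={job_C:*/3, job_D:*/10}
Op 5: register job_D */10 -> active={job_C:*/3, job_D:*/10}
Op 6: unregister job_D -> active={job_C:*/3}
Op 7: register job_A */3 -> active={job_A:*/3, job_C:*/3}
Final interval of job_A = 3
Next fire of job_A after T=185: (185//3+1)*3 = 186

Answer: interval=3 next_fire=186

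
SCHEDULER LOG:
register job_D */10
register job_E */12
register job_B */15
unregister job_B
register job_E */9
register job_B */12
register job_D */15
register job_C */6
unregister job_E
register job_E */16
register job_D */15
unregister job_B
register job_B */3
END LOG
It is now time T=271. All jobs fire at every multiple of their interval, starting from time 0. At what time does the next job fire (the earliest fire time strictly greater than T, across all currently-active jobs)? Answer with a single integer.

Op 1: register job_D */10 -> active={job_D:*/10}
Op 2: register job_E */12 -> active={job_D:*/10, job_E:*/12}
Op 3: register job_B */15 -> active={job_B:*/15, job_D:*/10, job_E:*/12}
Op 4: unregister job_B -> active={job_D:*/10, job_E:*/12}
Op 5: register job_E */9 -> active={job_D:*/10, job_E:*/9}
Op 6: register job_B */12 -> active={job_B:*/12, job_D:*/10, job_E:*/9}
Op 7: register job_D */15 -> active={job_B:*/12, job_D:*/15, job_E:*/9}
Op 8: register job_C */6 -> active={job_B:*/12, job_C:*/6, job_D:*/15, job_E:*/9}
Op 9: unregister job_E -> active={job_B:*/12, job_C:*/6, job_D:*/15}
Op 10: register job_E */16 -> active={job_B:*/12, job_C:*/6, job_D:*/15, job_E:*/16}
Op 11: register job_D */15 -> active={job_B:*/12, job_C:*/6, job_D:*/15, job_E:*/16}
Op 12: unregister job_B -> active={job_C:*/6, job_D:*/15, job_E:*/16}
Op 13: register job_B */3 -> active={job_B:*/3, job_C:*/6, job_D:*/15, job_E:*/16}
  job_B: interval 3, next fire after T=271 is 273
  job_C: interval 6, next fire after T=271 is 276
  job_D: interval 15, next fire after T=271 is 285
  job_E: interval 16, next fire after T=271 is 272
Earliest fire time = 272 (job job_E)

Answer: 272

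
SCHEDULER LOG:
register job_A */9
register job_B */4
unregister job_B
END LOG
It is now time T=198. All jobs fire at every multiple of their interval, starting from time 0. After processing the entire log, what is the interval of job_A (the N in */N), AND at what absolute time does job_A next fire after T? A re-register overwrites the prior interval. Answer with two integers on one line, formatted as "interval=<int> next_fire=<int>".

Answer: interval=9 next_fire=207

Derivation:
Op 1: register job_A */9 -> active={job_A:*/9}
Op 2: register job_B */4 -> active={job_A:*/9, job_B:*/4}
Op 3: unregister job_B -> active={job_A:*/9}
Final interval of job_A = 9
Next fire of job_A after T=198: (198//9+1)*9 = 207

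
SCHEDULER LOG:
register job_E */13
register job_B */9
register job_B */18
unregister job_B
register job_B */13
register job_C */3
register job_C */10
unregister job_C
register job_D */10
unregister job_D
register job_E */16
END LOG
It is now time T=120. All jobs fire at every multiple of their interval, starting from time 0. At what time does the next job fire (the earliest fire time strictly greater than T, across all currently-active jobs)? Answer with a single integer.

Answer: 128

Derivation:
Op 1: register job_E */13 -> active={job_E:*/13}
Op 2: register job_B */9 -> active={job_B:*/9, job_E:*/13}
Op 3: register job_B */18 -> active={job_B:*/18, job_E:*/13}
Op 4: unregister job_B -> active={job_E:*/13}
Op 5: register job_B */13 -> active={job_B:*/13, job_E:*/13}
Op 6: register job_C */3 -> active={job_B:*/13, job_C:*/3, job_E:*/13}
Op 7: register job_C */10 -> active={job_B:*/13, job_C:*/10, job_E:*/13}
Op 8: unregister job_C -> active={job_B:*/13, job_E:*/13}
Op 9: register job_D */10 -> active={job_B:*/13, job_D:*/10, job_E:*/13}
Op 10: unregister job_D -> active={job_B:*/13, job_E:*/13}
Op 11: register job_E */16 -> active={job_B:*/13, job_E:*/16}
  job_B: interval 13, next fire after T=120 is 130
  job_E: interval 16, next fire after T=120 is 128
Earliest fire time = 128 (job job_E)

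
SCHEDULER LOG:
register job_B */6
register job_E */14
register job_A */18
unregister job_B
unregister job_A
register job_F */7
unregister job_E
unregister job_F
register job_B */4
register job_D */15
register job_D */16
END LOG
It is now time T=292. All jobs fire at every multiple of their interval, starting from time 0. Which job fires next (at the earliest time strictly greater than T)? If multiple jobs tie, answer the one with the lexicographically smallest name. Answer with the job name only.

Op 1: register job_B */6 -> active={job_B:*/6}
Op 2: register job_E */14 -> active={job_B:*/6, job_E:*/14}
Op 3: register job_A */18 -> active={job_A:*/18, job_B:*/6, job_E:*/14}
Op 4: unregister job_B -> active={job_A:*/18, job_E:*/14}
Op 5: unregister job_A -> active={job_E:*/14}
Op 6: register job_F */7 -> active={job_E:*/14, job_F:*/7}
Op 7: unregister job_E -> active={job_F:*/7}
Op 8: unregister job_F -> active={}
Op 9: register job_B */4 -> active={job_B:*/4}
Op 10: register job_D */15 -> active={job_B:*/4, job_D:*/15}
Op 11: register job_D */16 -> active={job_B:*/4, job_D:*/16}
  job_B: interval 4, next fire after T=292 is 296
  job_D: interval 16, next fire after T=292 is 304
Earliest = 296, winner (lex tiebreak) = job_B

Answer: job_B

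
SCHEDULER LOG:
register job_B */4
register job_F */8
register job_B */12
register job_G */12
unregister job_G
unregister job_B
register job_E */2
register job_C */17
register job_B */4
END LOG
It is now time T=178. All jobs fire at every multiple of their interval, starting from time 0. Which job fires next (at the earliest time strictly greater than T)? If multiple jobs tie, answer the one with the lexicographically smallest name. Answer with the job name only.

Answer: job_B

Derivation:
Op 1: register job_B */4 -> active={job_B:*/4}
Op 2: register job_F */8 -> active={job_B:*/4, job_F:*/8}
Op 3: register job_B */12 -> active={job_B:*/12, job_F:*/8}
Op 4: register job_G */12 -> active={job_B:*/12, job_F:*/8, job_G:*/12}
Op 5: unregister job_G -> active={job_B:*/12, job_F:*/8}
Op 6: unregister job_B -> active={job_F:*/8}
Op 7: register job_E */2 -> active={job_E:*/2, job_F:*/8}
Op 8: register job_C */17 -> active={job_C:*/17, job_E:*/2, job_F:*/8}
Op 9: register job_B */4 -> active={job_B:*/4, job_C:*/17, job_E:*/2, job_F:*/8}
  job_B: interval 4, next fire after T=178 is 180
  job_C: interval 17, next fire after T=178 is 187
  job_E: interval 2, next fire after T=178 is 180
  job_F: interval 8, next fire after T=178 is 184
Earliest = 180, winner (lex tiebreak) = job_B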